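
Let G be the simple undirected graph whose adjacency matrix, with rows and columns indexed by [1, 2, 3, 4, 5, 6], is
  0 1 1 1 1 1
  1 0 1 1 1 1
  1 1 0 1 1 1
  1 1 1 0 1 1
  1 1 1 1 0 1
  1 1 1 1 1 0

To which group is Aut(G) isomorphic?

All 6 vertices are pairwise adjacent: G = K_6. Every bijection on the vertex set is an automorphism of K_6; hence Aut(K_6) ≅ S_6, order 720.

the symmetric group on 6 letters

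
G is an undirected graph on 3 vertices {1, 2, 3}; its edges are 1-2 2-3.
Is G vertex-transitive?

Vertex 2 is the only vertex of degree 2, so every automorphism fixes it; G is not vertex-transitive.

No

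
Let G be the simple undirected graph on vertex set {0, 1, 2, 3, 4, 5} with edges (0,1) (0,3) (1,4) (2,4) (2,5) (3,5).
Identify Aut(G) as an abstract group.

D_6

Every vertex has degree 2 and the graph is connected, so G is the 6-cycle C_6. The automorphisms of the 6-cycle are exactly the symmetries of a regular 6-gon: the dihedral group D_6, |D_6| = 12.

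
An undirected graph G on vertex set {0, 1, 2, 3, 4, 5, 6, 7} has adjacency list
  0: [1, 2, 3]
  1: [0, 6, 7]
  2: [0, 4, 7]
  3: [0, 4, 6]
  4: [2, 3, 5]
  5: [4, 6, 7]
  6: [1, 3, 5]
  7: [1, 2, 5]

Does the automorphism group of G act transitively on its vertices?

Yes

G is 3-regular and bipartite on 2^3 = 8 vertices with girth 4; it is the hypercube graph Q_3. Aut(Q_3) consists of the signed permutations of the 3 coordinate axes: 3! permutations times 2^3 sign flips, so |Aut| = 2^3·3! = 48. Under this action every vertex can be carried to every other, so G is vertex-transitive.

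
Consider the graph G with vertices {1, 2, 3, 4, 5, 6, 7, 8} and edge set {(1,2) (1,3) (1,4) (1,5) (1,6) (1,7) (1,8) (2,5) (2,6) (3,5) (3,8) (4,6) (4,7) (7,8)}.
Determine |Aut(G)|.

14

Vertex 1 is the unique vertex of degree 7; the remaining 7 vertices each have degree 3 and induce a cycle, so G is the wheel on 8 vertices with hub 1. With the hub fixed, the remaining symmetry is that of the rim cycle C_7, giving the dihedral group D_7.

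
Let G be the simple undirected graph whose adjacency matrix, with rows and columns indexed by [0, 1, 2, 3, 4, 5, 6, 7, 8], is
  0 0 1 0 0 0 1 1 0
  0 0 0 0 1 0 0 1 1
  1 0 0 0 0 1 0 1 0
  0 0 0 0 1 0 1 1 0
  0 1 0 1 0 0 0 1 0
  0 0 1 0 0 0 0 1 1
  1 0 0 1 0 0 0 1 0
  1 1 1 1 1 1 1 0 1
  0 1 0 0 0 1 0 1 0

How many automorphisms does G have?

16

Vertex 7 is the unique vertex of degree 8; the remaining 8 vertices each have degree 3 and induce a cycle, so G is the wheel on 9 vertices with hub 7. Every automorphism fixes the hub and acts on the rim 8-cycle, so Aut(G) ≅ Aut(C_8) = D_8 of order 16.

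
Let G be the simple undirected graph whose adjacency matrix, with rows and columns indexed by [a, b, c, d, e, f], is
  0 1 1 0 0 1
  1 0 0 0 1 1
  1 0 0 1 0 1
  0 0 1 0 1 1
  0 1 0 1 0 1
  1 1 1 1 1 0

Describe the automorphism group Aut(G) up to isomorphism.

the dihedral group of order 10

Vertex f is the unique vertex of degree 5; the remaining 5 vertices each have degree 3 and induce a cycle, so G is the wheel on 6 vertices with hub f. Every automorphism fixes the hub and acts on the rim 5-cycle, so Aut(G) ≅ Aut(C_5) = D_5 of order 10.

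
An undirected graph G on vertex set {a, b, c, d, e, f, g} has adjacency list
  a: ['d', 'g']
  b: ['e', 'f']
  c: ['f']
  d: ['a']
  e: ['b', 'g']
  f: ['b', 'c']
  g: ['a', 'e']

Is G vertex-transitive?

Automorphisms preserve degree, but G has vertices of degree 1 and vertices of degree 2; no automorphism maps one to the other, so G is not vertex-transitive.

No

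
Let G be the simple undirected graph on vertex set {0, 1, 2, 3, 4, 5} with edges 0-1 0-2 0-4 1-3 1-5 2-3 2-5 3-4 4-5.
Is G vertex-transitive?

G is 3-regular and bipartite with parts {0, 3, 5} and {1, 2, 4} (each part is independent and every cross-pair is an edge), so G = K_{3,3}. Each part can be permuted independently (S_3 × S_3) and the two equal-size parts can also be swapped, giving (S_3 × S_3) ⋊ Z_2 of order 2·(3!)² = 72. This group acts transitively on the 6 vertices.

Yes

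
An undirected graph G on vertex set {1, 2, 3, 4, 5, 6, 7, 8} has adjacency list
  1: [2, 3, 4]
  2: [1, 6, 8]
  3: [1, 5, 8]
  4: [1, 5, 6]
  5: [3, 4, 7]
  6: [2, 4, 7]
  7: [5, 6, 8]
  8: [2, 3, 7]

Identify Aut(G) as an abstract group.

G is 3-regular and bipartite on 2^3 = 8 vertices with girth 4; it is the hypercube graph Q_3. Aut(Q_3) consists of the signed permutations of the 3 coordinate axes: 3! permutations times 2^3 sign flips, so |Aut| = 2^3·3! = 48.

Z_2^3 ⋊ S_3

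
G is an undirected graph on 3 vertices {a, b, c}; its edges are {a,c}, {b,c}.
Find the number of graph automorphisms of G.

2

The degree sequence is [1, 1, 2]; the two degree-1 vertices a and b are the ends of a path, so G = P_3. A path has exactly one nontrivial symmetry — reversal — giving Aut(G) of order 2.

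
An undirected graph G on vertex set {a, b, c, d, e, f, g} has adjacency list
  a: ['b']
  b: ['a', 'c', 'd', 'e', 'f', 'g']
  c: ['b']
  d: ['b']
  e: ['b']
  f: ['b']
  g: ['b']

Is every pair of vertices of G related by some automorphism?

Vertex b is the only vertex of degree 6, so every automorphism fixes it; G is not vertex-transitive.

No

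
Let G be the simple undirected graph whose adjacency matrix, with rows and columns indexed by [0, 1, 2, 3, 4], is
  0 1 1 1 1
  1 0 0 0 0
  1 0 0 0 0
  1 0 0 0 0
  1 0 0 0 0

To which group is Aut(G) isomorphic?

Vertex 0 has degree 4 and every other vertex has degree 1, so G is the star K_{1,4} with centre 0. The 4 leaves are pairwise interchangeable while the centre is fixed, giving Aut(G) = S_4.

the symmetric group on 4 letters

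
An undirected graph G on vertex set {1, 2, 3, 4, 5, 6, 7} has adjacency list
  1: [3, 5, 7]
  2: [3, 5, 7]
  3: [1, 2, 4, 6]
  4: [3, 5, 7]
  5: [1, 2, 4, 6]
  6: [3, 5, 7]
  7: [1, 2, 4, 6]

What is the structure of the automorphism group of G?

The vertices split by degree into {3, 5, 7} (degree 4) and {1, 2, 4, 6} (degree 3); every edge runs between the two parts, so G is the complete bipartite graph K_{3,4}. Automorphisms preserve the bipartition setwise (since the parts differ in size) and act as S_3 × S_4 within it; |Aut| = 144.

S_3 × S_4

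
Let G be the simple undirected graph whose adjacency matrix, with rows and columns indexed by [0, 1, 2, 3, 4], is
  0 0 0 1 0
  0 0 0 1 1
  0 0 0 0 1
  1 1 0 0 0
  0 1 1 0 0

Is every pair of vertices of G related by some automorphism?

No

Automorphisms preserve degree, but G has vertices of degree 1 and vertices of degree 2; no automorphism maps one to the other, so G is not vertex-transitive.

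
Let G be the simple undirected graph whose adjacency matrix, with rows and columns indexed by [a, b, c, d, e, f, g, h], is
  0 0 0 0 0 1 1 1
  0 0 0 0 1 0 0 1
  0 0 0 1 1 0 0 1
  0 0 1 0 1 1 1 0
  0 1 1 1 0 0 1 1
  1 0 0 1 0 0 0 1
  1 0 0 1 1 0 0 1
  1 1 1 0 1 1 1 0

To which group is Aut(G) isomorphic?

1

The degree sequence is [3, 2, 3, 4, 5, 3, 4, 6]. Checking the degree-preserving permutations of the vertex set shows that none except the identity preserves every edge, so Aut(G) is trivial.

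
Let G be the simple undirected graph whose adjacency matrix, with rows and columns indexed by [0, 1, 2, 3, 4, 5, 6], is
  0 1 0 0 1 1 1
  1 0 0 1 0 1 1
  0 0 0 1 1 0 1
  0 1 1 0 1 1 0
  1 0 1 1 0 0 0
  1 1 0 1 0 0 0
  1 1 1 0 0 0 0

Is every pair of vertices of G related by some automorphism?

No

Automorphisms preserve degree, but G has vertices of degree 3 and vertices of degree 4; no automorphism maps one to the other, so G is not vertex-transitive.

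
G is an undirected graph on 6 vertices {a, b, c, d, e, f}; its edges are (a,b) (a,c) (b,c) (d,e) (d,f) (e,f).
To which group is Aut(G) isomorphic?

D_3 ≀ Z_2

G has two connected components, {d, e, f} and {a, b, c}; each is 2-regular, so G = C_3 ⊔ C_3. Aut of a disjoint union of two copies of C_3 is the wreath product D_3 ≀ Z_2, of order 2·6² = 72.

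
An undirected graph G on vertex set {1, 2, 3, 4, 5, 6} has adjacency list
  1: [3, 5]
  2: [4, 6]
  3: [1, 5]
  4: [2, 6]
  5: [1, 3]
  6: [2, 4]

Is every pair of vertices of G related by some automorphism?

Yes

G has two connected components, {1, 3, 5} and {2, 4, 6}; each is 2-regular, so G = C_3 ⊔ C_3. Aut of a disjoint union of two copies of C_3 is the wreath product D_3 ≀ Z_2, of order 2·6² = 72. Under this action every vertex can be carried to every other, so G is vertex-transitive.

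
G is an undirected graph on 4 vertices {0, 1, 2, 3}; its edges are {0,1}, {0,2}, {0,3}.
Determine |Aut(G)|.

Vertex 0 has degree 3 and every other vertex has degree 1, so G is the star K_{1,3} with centre 0. The 3 leaves are pairwise interchangeable while the centre is fixed, giving Aut(G) = S_3.

6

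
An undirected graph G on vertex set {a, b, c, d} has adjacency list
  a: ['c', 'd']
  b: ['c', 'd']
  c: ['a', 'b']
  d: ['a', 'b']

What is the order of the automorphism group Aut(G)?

G is 2-regular and bipartite on 2^2 = 4 vertices with girth 4; it is the hypercube graph Q_2. Aut(Q_2) consists of the signed permutations of the 2 coordinate axes: 2! permutations times 2^2 sign flips, so |Aut| = 2^2·2! = 8.

8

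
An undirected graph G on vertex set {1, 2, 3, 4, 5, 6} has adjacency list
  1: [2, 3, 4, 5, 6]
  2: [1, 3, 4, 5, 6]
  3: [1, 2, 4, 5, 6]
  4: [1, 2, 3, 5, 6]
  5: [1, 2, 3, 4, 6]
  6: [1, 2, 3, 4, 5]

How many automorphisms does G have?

720

Every vertex has degree 5, so G is the complete graph K_6. Any permutation of the 6 vertices preserves K_6, so Aut(K_6) = S_6 of order 6! = 720.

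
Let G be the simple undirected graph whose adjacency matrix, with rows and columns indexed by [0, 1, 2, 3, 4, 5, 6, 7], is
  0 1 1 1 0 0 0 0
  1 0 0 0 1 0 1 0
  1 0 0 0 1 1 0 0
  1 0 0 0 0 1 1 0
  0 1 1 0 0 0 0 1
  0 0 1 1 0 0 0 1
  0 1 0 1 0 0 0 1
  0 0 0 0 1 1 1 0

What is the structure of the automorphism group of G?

Z_2^3 ⋊ S_3

G is 3-regular and bipartite on 2^3 = 8 vertices with girth 4; it is the hypercube graph Q_3. Aut(Q_3) consists of the signed permutations of the 3 coordinate axes: 3! permutations times 2^3 sign flips, so |Aut| = 2^3·3! = 48.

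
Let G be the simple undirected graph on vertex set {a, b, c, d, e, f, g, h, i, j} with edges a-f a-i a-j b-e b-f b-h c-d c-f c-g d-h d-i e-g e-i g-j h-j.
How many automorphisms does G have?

G is 3-regular on 10 vertices with no triangles and no 4-cycles (girth 5): this is the Petersen graph. Viewing the Petersen graph as the Kneser graph K(5,2) — vertices are 2-subsets of {1,…,5}, edges join disjoint pairs — its automorphisms are exactly the permutations of the 5-element set, so Aut ≅ S_5 of order 120.

120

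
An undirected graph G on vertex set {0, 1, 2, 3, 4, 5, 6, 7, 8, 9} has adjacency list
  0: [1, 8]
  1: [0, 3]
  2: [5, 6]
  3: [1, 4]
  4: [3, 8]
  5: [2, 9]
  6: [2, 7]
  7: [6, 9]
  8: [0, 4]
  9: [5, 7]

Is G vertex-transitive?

Yes

G has two connected components, {0, 1, 3, 4, 8} and {2, 5, 6, 7, 9}; each is 2-regular, so G = C_5 ⊔ C_5. With two isomorphic components, Aut(G) = Aut(C_5) ≀ S_2 = (D_5 × D_5) ⋊ Z_2: permute each cycle by D_5, then optionally swap the two cycles. Order 2·(2·5)² = 200. Under this action every vertex can be carried to every other, so G is vertex-transitive.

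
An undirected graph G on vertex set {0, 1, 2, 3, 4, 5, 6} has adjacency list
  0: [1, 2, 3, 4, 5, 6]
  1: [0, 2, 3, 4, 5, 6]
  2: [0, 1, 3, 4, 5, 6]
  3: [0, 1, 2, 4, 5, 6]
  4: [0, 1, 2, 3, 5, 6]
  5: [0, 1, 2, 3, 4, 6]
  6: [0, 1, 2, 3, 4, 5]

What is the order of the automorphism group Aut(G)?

Every vertex has degree 6, so G is the complete graph K_7. Every bijection on the vertex set is an automorphism of K_7; hence Aut(K_7) ≅ S_7, order 5040.

5040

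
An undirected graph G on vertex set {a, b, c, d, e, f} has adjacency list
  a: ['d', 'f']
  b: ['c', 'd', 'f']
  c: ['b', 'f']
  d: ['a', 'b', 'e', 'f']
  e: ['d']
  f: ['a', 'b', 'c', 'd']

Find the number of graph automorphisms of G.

1

Degrees alone do not determine every vertex (e.g. a and c both have degree 2), but their neighbour-degree multisets differ: N(a) has degrees [4, 4] while N(c) has degrees [3, 4]. Repeating this refinement separates all vertices, so the only automorphism is the identity.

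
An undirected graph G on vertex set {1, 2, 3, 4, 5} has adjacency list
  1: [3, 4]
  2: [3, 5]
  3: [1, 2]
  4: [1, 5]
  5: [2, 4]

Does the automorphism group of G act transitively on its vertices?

Every vertex has degree 2 and the graph is connected, so G is the 5-cycle C_5. The automorphisms of the 5-cycle are exactly the symmetries of a regular 5-gon: the dihedral group D_5, |D_5| = 10. Under this action every vertex can be carried to every other, so G is vertex-transitive.

Yes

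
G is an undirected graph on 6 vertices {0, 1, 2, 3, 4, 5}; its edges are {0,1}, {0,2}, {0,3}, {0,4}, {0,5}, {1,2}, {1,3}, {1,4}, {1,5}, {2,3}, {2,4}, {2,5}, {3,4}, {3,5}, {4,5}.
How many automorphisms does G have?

720

All 6 vertices are pairwise adjacent: G = K_6. Every bijection on the vertex set is an automorphism of K_6; hence Aut(K_6) ≅ S_6, order 720.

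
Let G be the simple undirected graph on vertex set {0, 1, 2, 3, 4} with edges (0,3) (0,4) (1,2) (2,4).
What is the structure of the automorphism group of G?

Z_2

The degree sequence is [2, 1, 2, 1, 2]; the two degree-1 vertices 1 and 3 are the ends of a path, so G = P_5. The only nontrivial automorphism of a path is the end-to-end reflection, so Aut(G) ≅ Z_2.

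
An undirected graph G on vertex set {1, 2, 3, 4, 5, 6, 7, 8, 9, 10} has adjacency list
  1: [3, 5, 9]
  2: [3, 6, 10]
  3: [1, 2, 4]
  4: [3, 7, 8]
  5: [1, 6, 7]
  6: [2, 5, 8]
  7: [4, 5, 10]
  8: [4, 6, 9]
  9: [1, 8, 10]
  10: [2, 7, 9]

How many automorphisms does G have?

G is 3-regular on 10 vertices with no triangles and no 4-cycles (girth 5): this is the Petersen graph. It is a classical fact that the Petersen graph has automorphism group S_5 (order 120), arising from its description as the Kneser graph K(5,2).

120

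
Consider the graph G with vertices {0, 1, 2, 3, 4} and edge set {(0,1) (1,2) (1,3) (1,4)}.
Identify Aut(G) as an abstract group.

Vertex 1 has degree 4 and every other vertex has degree 1, so G is the star K_{1,4} with centre 1. Any automorphism fixes the centre and permutes the 4 leaves freely, so Aut(G) ≅ S_4 of order 4! = 24.

the symmetric group on 4 letters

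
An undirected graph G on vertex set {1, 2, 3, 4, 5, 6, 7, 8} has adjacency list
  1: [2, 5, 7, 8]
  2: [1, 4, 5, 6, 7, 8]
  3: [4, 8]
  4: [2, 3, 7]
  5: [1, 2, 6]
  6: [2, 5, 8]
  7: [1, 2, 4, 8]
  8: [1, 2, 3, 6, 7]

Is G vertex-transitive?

No

Vertex 2 is the only vertex of degree 6, so every automorphism fixes it; G is not vertex-transitive.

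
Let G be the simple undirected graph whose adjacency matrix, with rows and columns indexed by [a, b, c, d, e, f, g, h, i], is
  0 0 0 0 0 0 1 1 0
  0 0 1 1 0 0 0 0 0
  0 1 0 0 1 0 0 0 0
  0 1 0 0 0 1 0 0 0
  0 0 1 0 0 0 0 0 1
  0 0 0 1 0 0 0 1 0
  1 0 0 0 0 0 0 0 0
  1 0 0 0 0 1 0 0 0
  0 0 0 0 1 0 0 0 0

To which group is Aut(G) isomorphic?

the cyclic group of order 2

The degree sequence is [2, 2, 2, 2, 2, 2, 1, 2, 1]; the two degree-1 vertices g and i are the ends of a path, so G = P_9. A path has exactly one nontrivial symmetry — reversal — giving Aut(G) of order 2.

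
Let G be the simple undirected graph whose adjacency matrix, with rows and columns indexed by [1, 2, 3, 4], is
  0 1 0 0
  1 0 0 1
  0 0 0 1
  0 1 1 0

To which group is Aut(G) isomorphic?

The degree sequence is [1, 2, 1, 2]; the two degree-1 vertices 1 and 3 are the ends of a path, so G = P_4. A path has exactly one nontrivial symmetry — reversal — giving Aut(G) of order 2.

the cyclic group of order 2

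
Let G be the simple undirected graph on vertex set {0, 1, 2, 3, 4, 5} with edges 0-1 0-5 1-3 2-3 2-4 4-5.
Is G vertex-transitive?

Every vertex has degree 2 and the graph is connected, so G is the 6-cycle C_6. The automorphisms of the 6-cycle are exactly the symmetries of a regular 6-gon: the dihedral group D_6, |D_6| = 12. Under this action every vertex can be carried to every other, so G is vertex-transitive.

Yes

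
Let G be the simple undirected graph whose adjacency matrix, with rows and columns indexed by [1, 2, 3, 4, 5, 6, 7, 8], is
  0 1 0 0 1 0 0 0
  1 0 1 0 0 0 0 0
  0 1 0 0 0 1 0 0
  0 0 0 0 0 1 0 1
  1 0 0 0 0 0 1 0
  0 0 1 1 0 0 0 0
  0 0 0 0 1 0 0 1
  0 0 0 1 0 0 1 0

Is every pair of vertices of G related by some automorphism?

G is 2-regular and connected on 8 vertices, i.e. the cycle C_8. The automorphisms of the 8-cycle are exactly the symmetries of a regular 8-gon: the dihedral group D_8, |D_8| = 16. This group acts transitively on the 8 vertices.

Yes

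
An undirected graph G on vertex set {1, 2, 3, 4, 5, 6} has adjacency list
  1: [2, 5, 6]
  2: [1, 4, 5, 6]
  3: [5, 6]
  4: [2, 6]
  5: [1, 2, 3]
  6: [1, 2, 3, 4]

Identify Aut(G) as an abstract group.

Degrees alone do not determine every vertex (e.g. 1 and 5 both have degree 3), but their neighbour-degree multisets differ: N(1) has degrees [3, 4, 4] while N(5) has degrees [2, 3, 4]. Repeating this refinement separates all vertices, so the only automorphism is the identity.

1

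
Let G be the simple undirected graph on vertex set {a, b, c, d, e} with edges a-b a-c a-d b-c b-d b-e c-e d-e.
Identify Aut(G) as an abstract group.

Vertex b is the unique vertex of degree 4; the remaining 4 vertices each have degree 3 and induce a cycle, so G is the wheel on 5 vertices with hub b. Every automorphism fixes the hub and acts on the rim 4-cycle, so Aut(G) ≅ Aut(C_4) = D_4 of order 8.

the dihedral group of order 8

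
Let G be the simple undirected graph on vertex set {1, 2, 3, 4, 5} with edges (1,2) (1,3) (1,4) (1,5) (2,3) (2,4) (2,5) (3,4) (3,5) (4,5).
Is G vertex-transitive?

Yes

Every vertex has degree 4, so G is the complete graph K_5. Any permutation of the 5 vertices preserves K_5, so Aut(K_5) = S_5 of order 5! = 120. This group acts transitively on the 5 vertices.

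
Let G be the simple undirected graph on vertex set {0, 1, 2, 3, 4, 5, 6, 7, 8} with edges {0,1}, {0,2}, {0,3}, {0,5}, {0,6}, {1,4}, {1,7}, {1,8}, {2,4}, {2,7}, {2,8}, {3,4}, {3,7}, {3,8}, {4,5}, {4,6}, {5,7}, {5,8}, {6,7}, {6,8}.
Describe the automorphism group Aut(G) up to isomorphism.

S_5 × S_4

The vertices split by degree into {0, 4, 7, 8} (degree 5) and {1, 2, 3, 5, 6} (degree 4); every edge runs between the two parts, so G is the complete bipartite graph K_{4,5}. The parts have unequal sizes, so no automorphism swaps them; each part is permuted independently, giving S_5 × S_4 of order 5!·4! = 2880.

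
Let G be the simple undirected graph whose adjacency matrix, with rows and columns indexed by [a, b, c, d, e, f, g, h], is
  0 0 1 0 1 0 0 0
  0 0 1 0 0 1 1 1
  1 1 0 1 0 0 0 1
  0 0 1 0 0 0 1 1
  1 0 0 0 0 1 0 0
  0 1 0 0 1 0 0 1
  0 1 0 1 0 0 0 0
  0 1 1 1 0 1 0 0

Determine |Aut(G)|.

The degree sequence is [2, 4, 4, 3, 2, 3, 2, 4]. Checking the degree-preserving permutations of the vertex set shows that none except the identity preserves every edge, so Aut(G) is trivial.

1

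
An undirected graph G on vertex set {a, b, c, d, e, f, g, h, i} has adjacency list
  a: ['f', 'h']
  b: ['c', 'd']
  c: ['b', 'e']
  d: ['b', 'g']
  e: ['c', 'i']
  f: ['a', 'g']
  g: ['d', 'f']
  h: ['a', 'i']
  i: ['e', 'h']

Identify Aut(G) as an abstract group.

G is 2-regular and connected on 9 vertices, i.e. the cycle C_9. The automorphisms of the 9-cycle are exactly the symmetries of a regular 9-gon: the dihedral group D_9, |D_9| = 18.

the dihedral group of order 18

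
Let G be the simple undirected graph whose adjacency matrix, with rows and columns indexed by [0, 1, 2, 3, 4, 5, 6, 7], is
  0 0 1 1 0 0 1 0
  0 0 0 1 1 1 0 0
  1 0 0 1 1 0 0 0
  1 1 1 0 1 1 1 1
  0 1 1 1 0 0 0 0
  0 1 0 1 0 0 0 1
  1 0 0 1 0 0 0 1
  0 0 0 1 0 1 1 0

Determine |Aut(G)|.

14

Vertex 3 is the unique vertex of degree 7; the remaining 7 vertices each have degree 3 and induce a cycle, so G is the wheel on 8 vertices with hub 3. Every automorphism fixes the hub and acts on the rim 7-cycle, so Aut(G) ≅ Aut(C_7) = D_7 of order 14.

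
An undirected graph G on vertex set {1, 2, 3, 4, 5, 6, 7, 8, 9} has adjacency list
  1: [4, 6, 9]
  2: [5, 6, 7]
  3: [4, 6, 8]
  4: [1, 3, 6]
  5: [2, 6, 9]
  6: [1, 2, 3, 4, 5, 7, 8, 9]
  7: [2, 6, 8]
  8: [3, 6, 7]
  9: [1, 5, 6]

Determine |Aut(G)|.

16

Vertex 6 is the unique vertex of degree 8; the remaining 8 vertices each have degree 3 and induce a cycle, so G is the wheel on 9 vertices with hub 6. Every automorphism fixes the hub and acts on the rim 8-cycle, so Aut(G) ≅ Aut(C_8) = D_8 of order 16.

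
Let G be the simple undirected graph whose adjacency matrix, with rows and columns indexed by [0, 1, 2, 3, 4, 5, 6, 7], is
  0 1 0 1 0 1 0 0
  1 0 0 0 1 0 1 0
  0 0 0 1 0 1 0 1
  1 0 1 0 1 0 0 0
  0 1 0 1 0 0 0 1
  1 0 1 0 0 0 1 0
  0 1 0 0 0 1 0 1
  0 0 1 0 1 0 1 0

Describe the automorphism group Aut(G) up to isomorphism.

Z_2^3 ⋊ S_3

G is 3-regular and bipartite on 2^3 = 8 vertices with girth 4; it is the hypercube graph Q_3. The symmetry group of the 3-cube is the hyperoctahedral group B_3 = Z_2 ≀ S_3, of order 2^3·3! = 48.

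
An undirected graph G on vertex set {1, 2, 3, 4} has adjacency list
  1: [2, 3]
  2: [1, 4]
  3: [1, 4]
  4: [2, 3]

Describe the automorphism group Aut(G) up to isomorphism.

Every vertex has degree 2 and the graph is connected, so G is the 4-cycle C_4. The automorphisms of the 4-cycle are exactly the symmetries of a regular 4-gon: the dihedral group D_4, |D_4| = 8.

the dihedral group of order 8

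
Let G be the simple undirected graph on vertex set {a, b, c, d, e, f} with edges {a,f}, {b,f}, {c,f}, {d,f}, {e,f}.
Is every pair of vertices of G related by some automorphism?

Vertex f is the only vertex of degree 5, so every automorphism fixes it; G is not vertex-transitive.

No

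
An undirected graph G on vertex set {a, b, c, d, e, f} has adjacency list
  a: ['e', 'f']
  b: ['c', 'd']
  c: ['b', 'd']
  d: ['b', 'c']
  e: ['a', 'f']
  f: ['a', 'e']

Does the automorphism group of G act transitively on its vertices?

Yes

G has two connected components, {a, e, f} and {b, c, d}; each is 2-regular, so G = C_3 ⊔ C_3. With two isomorphic components, Aut(G) = Aut(C_3) ≀ S_2 = (D_3 × D_3) ⋊ Z_2: permute each cycle by D_3, then optionally swap the two cycles. Order 2·(2·3)² = 72. This group acts transitively on the 6 vertices.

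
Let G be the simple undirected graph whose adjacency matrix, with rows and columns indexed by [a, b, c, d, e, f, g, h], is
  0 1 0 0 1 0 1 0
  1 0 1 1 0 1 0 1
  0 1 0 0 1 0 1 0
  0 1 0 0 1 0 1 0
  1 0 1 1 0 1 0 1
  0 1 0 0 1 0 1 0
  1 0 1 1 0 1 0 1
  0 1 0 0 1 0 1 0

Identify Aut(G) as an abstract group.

The vertices split by degree into {b, e, g} (degree 5) and {a, c, d, f, h} (degree 3); every edge runs between the two parts, so G is the complete bipartite graph K_{3,5}. Automorphisms preserve the bipartition setwise (since the parts differ in size) and act as S_3 × S_5 within it; |Aut| = 720.

S_3 × S_5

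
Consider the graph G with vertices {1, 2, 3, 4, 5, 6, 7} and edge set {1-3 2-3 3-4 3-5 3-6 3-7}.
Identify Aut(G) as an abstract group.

Vertex 3 has degree 6 and every other vertex has degree 1, so G is the star K_{1,6} with centre 3. The 6 leaves are pairwise interchangeable while the centre is fixed, giving Aut(G) = S_6.

S_6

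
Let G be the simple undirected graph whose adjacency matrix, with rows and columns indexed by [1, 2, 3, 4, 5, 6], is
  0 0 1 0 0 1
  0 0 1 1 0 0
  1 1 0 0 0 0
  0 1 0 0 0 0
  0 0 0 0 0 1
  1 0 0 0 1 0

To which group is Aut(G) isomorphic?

Z_2

The degree sequence is [2, 2, 2, 1, 1, 2]; the two degree-1 vertices 4 and 5 are the ends of a path, so G = P_6. A path has exactly one nontrivial symmetry — reversal — giving Aut(G) of order 2.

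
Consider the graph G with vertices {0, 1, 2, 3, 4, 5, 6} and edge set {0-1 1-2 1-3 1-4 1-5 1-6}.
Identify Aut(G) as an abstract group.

Vertex 1 has degree 6 and every other vertex has degree 1, so G is the star K_{1,6} with centre 1. The 6 leaves are pairwise interchangeable while the centre is fixed, giving Aut(G) = S_6.

the symmetric group on 6 letters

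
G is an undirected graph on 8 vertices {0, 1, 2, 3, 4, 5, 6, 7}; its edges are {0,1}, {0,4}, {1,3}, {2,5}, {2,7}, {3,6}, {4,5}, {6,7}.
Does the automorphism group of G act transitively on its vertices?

Every vertex has degree 2 and the graph is connected, so G is the 8-cycle C_8. The automorphisms of the 8-cycle are exactly the symmetries of a regular 8-gon: the dihedral group D_8, |D_8| = 16. Under this action every vertex can be carried to every other, so G is vertex-transitive.

Yes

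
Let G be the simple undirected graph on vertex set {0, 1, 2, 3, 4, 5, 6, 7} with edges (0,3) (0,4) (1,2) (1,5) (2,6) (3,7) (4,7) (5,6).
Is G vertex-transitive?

Yes

G has two connected components, {1, 2, 5, 6} and {0, 3, 4, 7}; each is 2-regular, so G = C_4 ⊔ C_4. With two isomorphic components, Aut(G) = Aut(C_4) ≀ S_2 = (D_4 × D_4) ⋊ Z_2: permute each cycle by D_4, then optionally swap the two cycles. Order 2·(2·4)² = 128. Under this action every vertex can be carried to every other, so G is vertex-transitive.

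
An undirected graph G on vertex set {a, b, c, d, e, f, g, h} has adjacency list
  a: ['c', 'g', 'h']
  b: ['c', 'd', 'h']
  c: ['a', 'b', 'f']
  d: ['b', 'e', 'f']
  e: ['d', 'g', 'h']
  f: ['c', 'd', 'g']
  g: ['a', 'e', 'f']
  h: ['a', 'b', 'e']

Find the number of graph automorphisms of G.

G is 3-regular and bipartite on 2^3 = 8 vertices with girth 4; it is the hypercube graph Q_3. Aut(Q_3) consists of the signed permutations of the 3 coordinate axes: 3! permutations times 2^3 sign flips, so |Aut| = 2^3·3! = 48.

48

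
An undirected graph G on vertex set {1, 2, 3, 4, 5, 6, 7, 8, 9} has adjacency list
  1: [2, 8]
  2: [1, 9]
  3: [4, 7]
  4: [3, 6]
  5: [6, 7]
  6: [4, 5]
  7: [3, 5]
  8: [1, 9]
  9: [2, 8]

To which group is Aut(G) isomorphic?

G has two connected components, {3, 4, 5, 6, 7} and {1, 2, 8, 9}; each is 2-regular, so G = C_5 ⊔ C_4. No automorphism exchanges components of different sizes, hence Aut(G) is the direct product D_4 × D_5, order 80.

D_4 × D_5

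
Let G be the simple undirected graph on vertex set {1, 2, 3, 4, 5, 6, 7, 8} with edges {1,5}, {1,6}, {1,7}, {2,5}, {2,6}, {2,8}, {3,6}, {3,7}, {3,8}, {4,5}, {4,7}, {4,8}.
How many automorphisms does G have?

G is 3-regular and bipartite on 2^3 = 8 vertices with girth 4; it is the hypercube graph Q_3. Aut(Q_3) consists of the signed permutations of the 3 coordinate axes: 3! permutations times 2^3 sign flips, so |Aut| = 2^3·3! = 48.

48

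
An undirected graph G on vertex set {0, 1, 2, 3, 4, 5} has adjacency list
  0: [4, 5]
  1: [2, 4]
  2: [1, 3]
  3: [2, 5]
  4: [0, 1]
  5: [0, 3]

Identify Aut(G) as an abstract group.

Every vertex has degree 2 and the graph is connected, so G is the 6-cycle C_6. The automorphisms of the 6-cycle are exactly the symmetries of a regular 6-gon: the dihedral group D_6, |D_6| = 12.

the dihedral group of order 12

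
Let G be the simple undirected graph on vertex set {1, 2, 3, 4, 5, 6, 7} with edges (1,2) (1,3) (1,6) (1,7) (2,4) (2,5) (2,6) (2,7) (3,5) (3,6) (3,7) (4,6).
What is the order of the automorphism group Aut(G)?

1

The degree sequence is [4, 5, 4, 2, 2, 4, 3]. Checking the degree-preserving permutations of the vertex set shows that none except the identity preserves every edge, so Aut(G) is trivial.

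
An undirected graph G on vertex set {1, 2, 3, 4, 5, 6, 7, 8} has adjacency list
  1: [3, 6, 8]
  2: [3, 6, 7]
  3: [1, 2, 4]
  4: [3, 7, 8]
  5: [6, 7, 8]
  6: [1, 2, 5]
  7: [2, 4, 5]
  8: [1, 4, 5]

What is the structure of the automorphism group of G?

G is 3-regular and bipartite on 2^3 = 8 vertices with girth 4; it is the hypercube graph Q_3. The symmetry group of the 3-cube is the hyperoctahedral group B_3 = Z_2 ≀ S_3, of order 2^3·3! = 48.

the hyperoctahedral group B_3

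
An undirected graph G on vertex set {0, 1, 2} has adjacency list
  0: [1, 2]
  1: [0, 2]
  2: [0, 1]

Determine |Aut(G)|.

6

All 3 vertices are pairwise adjacent: G = K_3. Every bijection on the vertex set is an automorphism of K_3; hence Aut(K_3) ≅ S_3, order 6.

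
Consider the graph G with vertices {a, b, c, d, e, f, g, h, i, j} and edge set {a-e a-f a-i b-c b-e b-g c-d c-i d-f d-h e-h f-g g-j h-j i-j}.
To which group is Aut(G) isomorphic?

G is 3-regular on 10 vertices with no triangles and no 4-cycles (girth 5): this is the Petersen graph. It is a classical fact that the Petersen graph has automorphism group S_5 (order 120), arising from its description as the Kneser graph K(5,2).

S_5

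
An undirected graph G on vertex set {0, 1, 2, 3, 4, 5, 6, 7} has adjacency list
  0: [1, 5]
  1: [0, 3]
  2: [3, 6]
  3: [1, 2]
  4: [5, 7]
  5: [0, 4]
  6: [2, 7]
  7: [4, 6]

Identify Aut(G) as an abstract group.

D_8

G is 2-regular and connected on 8 vertices, i.e. the cycle C_8. C_8 has 8 rotations and 8 reflections, so Aut(C_8) ≅ D_8 of order 16.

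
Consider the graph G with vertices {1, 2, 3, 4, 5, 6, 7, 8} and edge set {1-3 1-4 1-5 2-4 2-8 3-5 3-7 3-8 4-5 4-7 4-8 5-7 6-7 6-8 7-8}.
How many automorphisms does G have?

1

The degree sequence is [3, 2, 4, 5, 4, 2, 5, 5]. Checking the degree-preserving permutations of the vertex set shows that none except the identity preserves every edge, so Aut(G) is trivial.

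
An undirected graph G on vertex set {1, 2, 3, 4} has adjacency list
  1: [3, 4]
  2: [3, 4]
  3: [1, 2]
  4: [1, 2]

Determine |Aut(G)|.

G is 2-regular and bipartite on 2^2 = 4 vertices with girth 4; it is the hypercube graph Q_2. Aut(Q_2) consists of the signed permutations of the 2 coordinate axes: 2! permutations times 2^2 sign flips, so |Aut| = 2^2·2! = 8.

8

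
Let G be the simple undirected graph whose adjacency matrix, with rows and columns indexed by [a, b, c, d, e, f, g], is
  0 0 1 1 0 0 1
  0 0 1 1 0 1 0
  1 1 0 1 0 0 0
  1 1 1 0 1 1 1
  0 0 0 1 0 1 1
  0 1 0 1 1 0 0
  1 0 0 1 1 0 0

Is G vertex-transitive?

Vertex d is the only vertex of degree 6, so every automorphism fixes it; G is not vertex-transitive.

No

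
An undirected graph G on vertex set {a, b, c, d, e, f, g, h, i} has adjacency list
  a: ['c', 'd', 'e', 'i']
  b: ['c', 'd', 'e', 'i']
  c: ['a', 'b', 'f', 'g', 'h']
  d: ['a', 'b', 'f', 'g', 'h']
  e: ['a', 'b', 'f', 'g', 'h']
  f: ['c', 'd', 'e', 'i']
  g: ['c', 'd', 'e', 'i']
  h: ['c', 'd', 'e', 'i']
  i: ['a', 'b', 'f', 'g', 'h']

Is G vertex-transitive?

No

Automorphisms preserve degree, but G has vertices of degree 4 and vertices of degree 5; no automorphism maps one to the other, so G is not vertex-transitive.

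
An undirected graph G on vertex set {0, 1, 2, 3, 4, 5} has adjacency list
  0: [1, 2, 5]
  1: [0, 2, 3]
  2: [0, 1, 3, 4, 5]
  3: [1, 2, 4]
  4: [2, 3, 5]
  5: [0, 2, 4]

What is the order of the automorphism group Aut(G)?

Vertex 2 is the unique vertex of degree 5; the remaining 5 vertices each have degree 3 and induce a cycle, so G is the wheel on 6 vertices with hub 2. With the hub fixed, the remaining symmetry is that of the rim cycle C_5, giving the dihedral group D_5.

10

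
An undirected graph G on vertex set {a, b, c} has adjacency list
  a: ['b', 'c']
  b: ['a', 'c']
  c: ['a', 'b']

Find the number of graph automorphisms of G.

Every vertex has degree 2, so G is the complete graph K_3. Every bijection on the vertex set is an automorphism of K_3; hence Aut(K_3) ≅ S_3, order 6.

6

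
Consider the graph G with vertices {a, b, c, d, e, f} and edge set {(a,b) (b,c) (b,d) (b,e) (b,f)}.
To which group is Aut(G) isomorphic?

Vertex b has degree 5 and every other vertex has degree 1, so G is the star K_{1,5} with centre b. Any automorphism fixes the centre and permutes the 5 leaves freely, so Aut(G) ≅ S_5 of order 5! = 120.

the symmetric group on 5 letters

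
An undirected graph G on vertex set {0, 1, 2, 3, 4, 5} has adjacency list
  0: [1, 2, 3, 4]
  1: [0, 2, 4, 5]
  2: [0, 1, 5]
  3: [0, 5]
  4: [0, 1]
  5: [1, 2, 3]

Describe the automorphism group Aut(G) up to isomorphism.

{e}

Degrees alone do not determine every vertex (e.g. 0 and 1 both have degree 4), but their neighbour-degree multisets differ: N(0) has degrees [2, 2, 3, 4] while N(1) has degrees [2, 3, 3, 4]. Repeating this refinement separates all vertices, so the only automorphism is the identity.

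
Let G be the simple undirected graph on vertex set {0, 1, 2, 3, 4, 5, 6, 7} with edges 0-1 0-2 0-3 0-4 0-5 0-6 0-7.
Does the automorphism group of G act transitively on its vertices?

Vertex 0 is the only vertex of degree 7, so every automorphism fixes it; G is not vertex-transitive.

No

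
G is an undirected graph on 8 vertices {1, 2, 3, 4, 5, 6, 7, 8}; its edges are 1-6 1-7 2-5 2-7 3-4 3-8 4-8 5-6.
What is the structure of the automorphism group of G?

D_5 × D_3

G has two connected components, {1, 2, 5, 6, 7} and {3, 4, 8}; each is 2-regular, so G = C_5 ⊔ C_3. No automorphism exchanges components of different sizes, hence Aut(G) is the direct product D_5 × D_3, order 60.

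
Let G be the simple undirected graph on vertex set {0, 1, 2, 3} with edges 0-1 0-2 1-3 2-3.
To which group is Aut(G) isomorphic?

G is 2-regular and bipartite on 2^2 = 4 vertices with girth 4; it is the hypercube graph Q_2. Aut(Q_2) consists of the signed permutations of the 2 coordinate axes: 2! permutations times 2^2 sign flips, so |Aut| = 2^2·2! = 8.

D_4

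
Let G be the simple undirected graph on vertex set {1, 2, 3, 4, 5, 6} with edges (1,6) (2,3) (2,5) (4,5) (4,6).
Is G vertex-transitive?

Automorphisms preserve degree, but G has vertices of degree 1 and vertices of degree 2; no automorphism maps one to the other, so G is not vertex-transitive.

No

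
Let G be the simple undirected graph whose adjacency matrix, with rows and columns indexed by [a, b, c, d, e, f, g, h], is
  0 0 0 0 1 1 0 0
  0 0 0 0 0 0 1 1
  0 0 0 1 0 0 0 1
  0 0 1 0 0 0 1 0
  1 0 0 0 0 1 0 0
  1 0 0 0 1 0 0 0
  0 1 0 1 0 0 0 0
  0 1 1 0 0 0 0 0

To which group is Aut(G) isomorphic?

D_5 × D_3

G has two connected components, {b, c, d, g, h} and {a, e, f}; each is 2-regular, so G = C_5 ⊔ C_3. The components are non-isomorphic (different sizes), so Aut(G) = Aut(C_5) × Aut(C_3) = D_5 × D_3 of order 10·6 = 60.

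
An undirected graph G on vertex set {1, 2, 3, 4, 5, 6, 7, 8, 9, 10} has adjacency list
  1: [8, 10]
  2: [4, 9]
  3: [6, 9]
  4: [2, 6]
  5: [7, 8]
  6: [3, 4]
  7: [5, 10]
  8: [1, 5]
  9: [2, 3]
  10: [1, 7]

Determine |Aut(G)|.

200

G has two connected components, {2, 3, 4, 6, 9} and {1, 5, 7, 8, 10}; each is 2-regular, so G = C_5 ⊔ C_5. With two isomorphic components, Aut(G) = Aut(C_5) ≀ S_2 = (D_5 × D_5) ⋊ Z_2: permute each cycle by D_5, then optionally swap the two cycles. Order 2·(2·5)² = 200.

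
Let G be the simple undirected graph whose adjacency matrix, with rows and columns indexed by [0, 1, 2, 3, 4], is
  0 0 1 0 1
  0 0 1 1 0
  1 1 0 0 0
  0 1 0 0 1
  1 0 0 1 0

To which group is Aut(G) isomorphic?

the dihedral group of order 10

G is 2-regular and connected on 5 vertices, i.e. the cycle C_5. C_5 has 5 rotations and 5 reflections, so Aut(C_5) ≅ D_5 of order 10.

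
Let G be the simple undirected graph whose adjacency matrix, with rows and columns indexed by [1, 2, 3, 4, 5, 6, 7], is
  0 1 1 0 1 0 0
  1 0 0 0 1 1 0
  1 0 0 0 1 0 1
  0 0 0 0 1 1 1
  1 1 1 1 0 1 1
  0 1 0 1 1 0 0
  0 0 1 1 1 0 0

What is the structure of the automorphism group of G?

D_6

Vertex 5 is the unique vertex of degree 6; the remaining 6 vertices each have degree 3 and induce a cycle, so G is the wheel on 7 vertices with hub 5. Every automorphism fixes the hub and acts on the rim 6-cycle, so Aut(G) ≅ Aut(C_6) = D_6 of order 12.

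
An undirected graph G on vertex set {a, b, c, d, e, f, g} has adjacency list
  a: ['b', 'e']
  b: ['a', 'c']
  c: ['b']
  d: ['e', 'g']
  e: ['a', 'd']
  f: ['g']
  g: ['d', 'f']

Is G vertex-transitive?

No

Automorphisms preserve degree, but G has vertices of degree 1 and vertices of degree 2; no automorphism maps one to the other, so G is not vertex-transitive.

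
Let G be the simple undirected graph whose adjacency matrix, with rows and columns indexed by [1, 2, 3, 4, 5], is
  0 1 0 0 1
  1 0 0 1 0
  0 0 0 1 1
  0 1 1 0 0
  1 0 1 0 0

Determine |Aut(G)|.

G is 2-regular and connected on 5 vertices, i.e. the cycle C_5. The automorphisms of the 5-cycle are exactly the symmetries of a regular 5-gon: the dihedral group D_5, |D_5| = 10.

10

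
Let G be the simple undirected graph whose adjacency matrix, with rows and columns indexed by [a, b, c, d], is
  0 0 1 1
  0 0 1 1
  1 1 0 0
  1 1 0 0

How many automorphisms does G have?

G is 2-regular and bipartite on 2^2 = 4 vertices with girth 4; it is the hypercube graph Q_2. The symmetry group of the 2-cube is the hyperoctahedral group B_2 = Z_2 ≀ S_2, of order 2^2·2! = 8.

8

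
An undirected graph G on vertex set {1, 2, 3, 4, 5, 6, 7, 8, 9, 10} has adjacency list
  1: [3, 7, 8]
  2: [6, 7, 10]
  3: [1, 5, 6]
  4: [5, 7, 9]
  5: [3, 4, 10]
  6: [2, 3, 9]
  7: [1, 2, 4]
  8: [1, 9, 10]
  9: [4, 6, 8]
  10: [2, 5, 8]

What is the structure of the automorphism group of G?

the symmetric group S_5

G is 3-regular on 10 vertices with no triangles and no 4-cycles (girth 5): this is the Petersen graph. Viewing the Petersen graph as the Kneser graph K(5,2) — vertices are 2-subsets of {1,…,5}, edges join disjoint pairs — its automorphisms are exactly the permutations of the 5-element set, so Aut ≅ S_5 of order 120.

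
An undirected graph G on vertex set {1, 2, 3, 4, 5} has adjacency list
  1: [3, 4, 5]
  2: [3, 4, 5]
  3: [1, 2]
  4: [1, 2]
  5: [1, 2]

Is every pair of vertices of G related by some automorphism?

Automorphisms preserve degree, but G has vertices of degree 2 and vertices of degree 3; no automorphism maps one to the other, so G is not vertex-transitive.

No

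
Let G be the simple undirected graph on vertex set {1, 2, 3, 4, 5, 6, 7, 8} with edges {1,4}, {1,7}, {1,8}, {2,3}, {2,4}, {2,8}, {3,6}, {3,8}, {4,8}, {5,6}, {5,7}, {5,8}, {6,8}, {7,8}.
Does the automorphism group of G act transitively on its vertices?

Vertex 8 is the only vertex of degree 7, so every automorphism fixes it; G is not vertex-transitive.

No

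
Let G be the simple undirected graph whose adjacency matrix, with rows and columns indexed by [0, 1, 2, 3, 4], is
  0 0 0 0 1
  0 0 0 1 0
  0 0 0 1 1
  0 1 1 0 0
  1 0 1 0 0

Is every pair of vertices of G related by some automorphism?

No

Automorphisms preserve degree, but G has vertices of degree 1 and vertices of degree 2; no automorphism maps one to the other, so G is not vertex-transitive.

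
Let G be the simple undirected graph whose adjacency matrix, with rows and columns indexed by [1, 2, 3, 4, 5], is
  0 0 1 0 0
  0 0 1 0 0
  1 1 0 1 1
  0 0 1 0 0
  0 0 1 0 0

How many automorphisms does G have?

Vertex 3 has degree 4 and every other vertex has degree 1, so G is the star K_{1,4} with centre 3. Any automorphism fixes the centre and permutes the 4 leaves freely, so Aut(G) ≅ S_4 of order 4! = 24.

24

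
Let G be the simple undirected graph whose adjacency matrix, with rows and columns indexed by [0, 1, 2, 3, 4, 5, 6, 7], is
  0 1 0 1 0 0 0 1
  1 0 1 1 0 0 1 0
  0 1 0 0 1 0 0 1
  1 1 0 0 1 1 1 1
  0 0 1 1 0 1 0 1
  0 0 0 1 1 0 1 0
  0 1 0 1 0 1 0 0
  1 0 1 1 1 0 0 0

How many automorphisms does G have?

1

The degree sequence is [3, 4, 3, 6, 4, 3, 3, 4]. Checking the degree-preserving permutations of the vertex set shows that none except the identity preserves every edge, so Aut(G) is trivial.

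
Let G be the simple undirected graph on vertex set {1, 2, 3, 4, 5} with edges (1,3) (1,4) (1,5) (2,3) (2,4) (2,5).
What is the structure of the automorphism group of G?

S_2 × S_3

The vertices split by degree into {1, 2} (degree 3) and {3, 4, 5} (degree 2); every edge runs between the two parts, so G is the complete bipartite graph K_{2,3}. The parts have unequal sizes, so no automorphism swaps them; each part is permuted independently, giving S_2 × S_3 of order 2!·3! = 12.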